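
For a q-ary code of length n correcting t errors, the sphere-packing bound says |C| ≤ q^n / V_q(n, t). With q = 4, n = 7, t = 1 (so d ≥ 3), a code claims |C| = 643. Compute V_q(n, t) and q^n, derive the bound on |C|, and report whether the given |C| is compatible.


V_q(n, t) = 22, q^n = 16384, Hamming bound = 744, |C| = 643 ≤ bound (satisfied).

Step 1: Compute V_q(n, t) = Σ_{j=0}^1 C(n, j) (q−1)^j.
  j = 0: C(7,0)·(3)^0 = 1·1 = 1.
  j = 1: C(7,1)·(3)^1 = 7·3 = 21.
  V_q(n, t) = 1 + 21 = 22.
Step 2: q^n = 4^7 = 16384.
Step 3: Hamming bound ⌊q^n / V_q(n,t)⌋ = ⌊16384/22⌋ = 744.
Step 4: Compare |C| = 643 to 744: satisfied.
The claimed |C| lies below the Hamming bound.


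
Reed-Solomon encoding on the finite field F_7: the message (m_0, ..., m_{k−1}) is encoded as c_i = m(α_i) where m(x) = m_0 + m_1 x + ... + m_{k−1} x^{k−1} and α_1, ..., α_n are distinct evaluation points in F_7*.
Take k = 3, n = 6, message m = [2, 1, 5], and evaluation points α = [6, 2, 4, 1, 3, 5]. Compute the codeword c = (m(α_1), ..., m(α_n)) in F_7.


c = [6, 3, 2, 1, 1, 6]

Message polynomial: m(x) = 2 + 1·x + 5·x^2 (mod 7).
For each evaluation point α_i, compute m(α_i) mod 7:
  α_1 = 6: Horner steps 5 → 3 → 6, so m(6) = 6.
  α_2 = 2: Horner steps 5 → 4 → 3, so m(2) = 3.
  α_3 = 4: Horner steps 5 → 0 → 2, so m(4) = 2.
  α_4 = 1: Horner steps 5 → 6 → 1, so m(1) = 1.
  α_5 = 3: Horner steps 5 → 2 → 1, so m(3) = 1.
  α_6 = 5: Horner steps 5 → 5 → 6, so m(5) = 6.
Codeword c = [6, 3, 2, 1, 1, 6] ∈ F_7^6.


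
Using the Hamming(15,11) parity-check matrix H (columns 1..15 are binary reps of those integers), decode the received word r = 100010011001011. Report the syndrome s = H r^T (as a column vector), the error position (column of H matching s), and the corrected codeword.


s = (1, 0, 0, 0)^T, error position = 8, corrected codeword c = 100010001001011

Compute s = H r^T mod 2 one row at a time:
  s_1 = 1 + 1 + 0 + 0 + 1 + 0 + 1 + 1 = 5 ≡ 1 (mod 2).
  s_2 = 0 + 1 + 0 + 0 + 1 + 0 + 1 + 1 = 4 ≡ 0 (mod 2).
  s_3 = 0 + 0 + 0 + 0 + 0 + 0 + 1 + 1 = 2 ≡ 0 (mod 2).
  s_4 = 1 + 0 + 1 + 0 + 1 + 0 + 0 + 1 = 4 ≡ 0 (mod 2).
s = (1, 0, 0, 0)^T — this equals column 8 of H (binary 1000), so error is at position 8.
Correct: flip bit 8 of r = 100010011001011 to get c = 100010001001011.


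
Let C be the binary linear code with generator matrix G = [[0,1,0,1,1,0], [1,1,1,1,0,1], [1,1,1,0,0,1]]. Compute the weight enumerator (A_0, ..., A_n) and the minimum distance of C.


Weight distribution: A_0 = 1, A_1 = 1, A_2 = 1, A_3 = 1, A_4 = 2, A_5 = 2. Minimum distance d = 1.

Enumerate all 2^3 = 8 messages m ∈ F_2^3.
For each, compute codeword c = mG in F_2^6, then tally its weight.
  m = 000 → c = 000000, weight = 0.
  m = 100 → c = 010110, weight = 3.
  m = 010 → c = 111101, weight = 5.
  m = 110 → c = 101011, weight = 4.
  m = 001 → c = 111001, weight = 4.
  m = 101 → c = 101111, weight = 5.
  m = 011 → c = 000100, weight = 1.
  m = 111 → c = 010010, weight = 2.
Tally weights:
  weight 0: 1 codewords.
  weight 1: 1 codewords.
  weight 2: 1 codewords.
  weight 3: 1 codewords.
  weight 4: 2 codewords.
  weight 5: 2 codewords.
Minimum distance d = smallest w > 0 with A_w > 0 = 1.
Sanity: Σ A_w = 8 = 2^3 = 8 ✓.


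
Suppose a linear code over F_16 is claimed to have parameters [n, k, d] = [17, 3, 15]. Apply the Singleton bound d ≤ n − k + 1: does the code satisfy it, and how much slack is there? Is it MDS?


Singleton RHS = n − k + 1 = 15, slack = 0, bound satisfied, MDS.

Singleton bound: d ≤ n − k + 1.
Here n = 17, k = 3, so n − k + 1 = 15.
Given d = 15, check d ≤ 15: YES.
Slack = (n − k + 1) − d = 0.
The code is MDS (slack = 0).
Description: the claimed parameters are [17, 3, 15]_16; such a code would be MDS (meets Singleton bound).


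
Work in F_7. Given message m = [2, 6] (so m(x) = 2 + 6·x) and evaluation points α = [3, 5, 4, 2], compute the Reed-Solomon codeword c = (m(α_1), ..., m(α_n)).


c = [6, 4, 5, 0]

Message polynomial: m(x) = 2 + 6·x (mod 7).
For each evaluation point α_i, compute m(α_i) mod 7:
  α_1 = 3: Horner steps 6 → 6, so m(3) = 6.
  α_2 = 5: Horner steps 6 → 4, so m(5) = 4.
  α_3 = 4: Horner steps 6 → 5, so m(4) = 5.
  α_4 = 2: Horner steps 6 → 0, so m(2) = 0.
Codeword c = [6, 4, 5, 0] ∈ F_7^4.


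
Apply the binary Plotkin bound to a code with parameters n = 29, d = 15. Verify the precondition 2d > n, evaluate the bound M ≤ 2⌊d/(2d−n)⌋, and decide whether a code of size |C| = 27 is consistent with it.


Plotkin bound M ≤ 30; given |C| = 27 ≤ bound (satisfied).

Check applicability: 2d = 30, n = 29.
2d − n = 1 > 0, so Plotkin applies.
Compute d/(2d−n) = 15/1 ≈ 15.0000.
⌊d/(2d−n)⌋ = 15.
Plotkin bound: M ≤ 2·15 = 30.
Given |C| = 27, check: satisfied.
This |C| is below the Plotkin bound.


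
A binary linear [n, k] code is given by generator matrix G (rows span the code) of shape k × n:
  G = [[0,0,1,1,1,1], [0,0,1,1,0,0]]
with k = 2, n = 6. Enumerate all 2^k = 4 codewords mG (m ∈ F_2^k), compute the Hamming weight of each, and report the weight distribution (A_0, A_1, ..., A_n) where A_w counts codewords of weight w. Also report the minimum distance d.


Weight distribution: A_0 = 1, A_2 = 2, A_4 = 1. Minimum distance d = 2.

Enumerate all 2^2 = 4 messages m ∈ F_2^2.
For each, compute codeword c = mG in F_2^6, then tally its weight.
  m = 00 → c = 000000, weight = 0.
  m = 10 → c = 001111, weight = 4.
  m = 01 → c = 001100, weight = 2.
  m = 11 → c = 000011, weight = 2.
Tally weights:
  weight 0: 1 codewords.
  weight 2: 2 codewords.
  weight 4: 1 codewords.
Minimum distance d = smallest w > 0 with A_w > 0 = 2.
Sanity: Σ A_w = 4 = 2^2 = 4 ✓.


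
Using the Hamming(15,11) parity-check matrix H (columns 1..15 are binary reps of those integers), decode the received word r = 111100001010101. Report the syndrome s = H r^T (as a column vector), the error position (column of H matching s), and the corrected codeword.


s = (0, 1, 0, 0)^T, error position = 4, corrected codeword c = 111000001010101

Compute s = H r^T mod 2 one row at a time:
  s_1 = 0 + 1 + 0 + 1 + 0 + 1 + 0 + 1 = 4 ≡ 0 (mod 2).
  s_2 = 1 + 0 + 0 + 0 + 0 + 1 + 0 + 1 = 3 ≡ 1 (mod 2).
  s_3 = 1 + 1 + 0 + 0 + 0 + 1 + 0 + 1 = 4 ≡ 0 (mod 2).
  s_4 = 1 + 1 + 0 + 0 + 1 + 1 + 1 + 1 = 6 ≡ 0 (mod 2).
s = (0, 1, 0, 0)^T — this equals column 4 of H (binary 0100), so error is at position 4.
Correct: flip bit 4 of r = 111100001010101 to get c = 111000001010101.


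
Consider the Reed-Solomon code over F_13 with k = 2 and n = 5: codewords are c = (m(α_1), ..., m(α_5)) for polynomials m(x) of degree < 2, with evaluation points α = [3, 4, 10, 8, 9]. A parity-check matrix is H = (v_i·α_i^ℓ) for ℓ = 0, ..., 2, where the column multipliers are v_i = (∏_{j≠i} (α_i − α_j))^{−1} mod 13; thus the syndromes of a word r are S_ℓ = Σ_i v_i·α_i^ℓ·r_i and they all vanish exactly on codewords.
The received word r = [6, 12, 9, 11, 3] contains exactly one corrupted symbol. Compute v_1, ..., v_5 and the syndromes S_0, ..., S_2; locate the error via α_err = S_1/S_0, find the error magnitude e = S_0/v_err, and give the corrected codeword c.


S = (1, 8, 12), error at position 4, error magnitude e = 1, c = [6, 12, 9, 10, 3].

Step 1: column multipliers v_i = (∏_{j≠i}(α_i − α_j))^{−1} mod 13.
  i = 1 (α = 3): (3−4)(3−10)(3−8)(3−9) = (−1)·(−7)·(−5)·(−6) = 210 ≡ 2, so v_1 = 2^{−1} = 7 (mod 13).
  i = 2 (α = 4): (4−3)(4−10)(4−8)(4−9) = 1·(−6)·(−4)·(−5) = −120 ≡ 10, so v_2 = 10^{−1} = 4 (mod 13).
  i = 3 (α = 10): (10−3)(10−4)(10−8)(10−9) = 7·6·2·1 = 84 ≡ 6, so v_3 = 6^{−1} = 11 (mod 13).
  i = 4 (α = 8): (8−3)(8−4)(8−10)(8−9) = 5·4·(−2)·(−1) = 40 ≡ 1, so v_4 = 1^{−1} = 1 (mod 13).
  i = 5 (α = 9): (9−3)(9−4)(9−10)(9−8) = 6·5·(−1)·1 = −30 ≡ 9, so v_5 = 9^{−1} = 3 (mod 13).
  v = [7, 4, 11, 1, 3].
Step 2: syndromes of r = [6, 12, 9, 11, 3] (all sums mod 13).
  S_0 = Σ v_i r_i = 7·6 + 4·12 + 11·9 + 1·11 + 3·3 = 209 ≡ 1.
  S_1 = Σ v_i α_i r_i = 7·3·6 + 4·4·12 + 11·10·9 + 1·8·11 + 3·9·3 = 1477 ≡ 8.
  α_i^2 mod 13 = [9, 3, 9, 12, 3].
  S_2 = Σ v_i α_i^2 r_i = 7·9·6 + 4·3·12 + 11·9·9 + 1·12·11 + 3·3·3 = 1572 ≡ 12.
  S = (1, 8, 12) ≠ 0, so r is not a codeword (an error is present).
Step 3: locate the error. For a single error e at position i, S_ℓ = v_i·e·α_i^ℓ, so α_err = S_1/S_0.
  S_0^{−1} = 1^{−1} = 1 (mod 13), so α_err = 8·1 = 8 ≡ 8 = α_4. Error position i = 4.
  Consistency check: S_2/S_1 = 12·5 = 60 ≡ 8 = α_err ✓ (single-error assumption holds).
Step 4: error magnitude e = S_0/v_4 = S_0·∏_{j≠4}(α_4 − α_j) = 1·1 = 1 ≡ 1 (mod 13).
Step 5: correct position 4: c_4 = r_4 − e = 11 − 1 ≡ 10 (mod 13). Hence c = [6, 12, 9, 10, 3].
  Check: interpolating c through the α_i gives m(x) = 1 + 6·x (degree < 2) with m(α_i) = c_i for every i, so c is indeed a codeword.


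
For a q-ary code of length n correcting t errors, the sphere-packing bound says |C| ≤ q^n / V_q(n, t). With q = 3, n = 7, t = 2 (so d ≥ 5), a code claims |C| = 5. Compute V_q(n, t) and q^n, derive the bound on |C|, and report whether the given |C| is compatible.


V_q(n, t) = 99, q^n = 2187, Hamming bound = 22, |C| = 5 ≤ bound (satisfied).

Step 1: Compute V_q(n, t) = Σ_{j=0}^2 C(n, j) (q−1)^j.
  j = 0: C(7,0)·(2)^0 = 1·1 = 1.
  j = 1: C(7,1)·(2)^1 = 7·2 = 14.
  j = 2: C(7,2)·(2)^2 = 21·4 = 84.
  V_q(n, t) = 1 + 14 + 84 = 99.
Step 2: q^n = 3^7 = 2187.
Step 3: Hamming bound ⌊q^n / V_q(n,t)⌋ = ⌊2187/99⌋ = 22.
Step 4: Compare |C| = 5 to 22: satisfied.
The claimed |C| lies below the Hamming bound.


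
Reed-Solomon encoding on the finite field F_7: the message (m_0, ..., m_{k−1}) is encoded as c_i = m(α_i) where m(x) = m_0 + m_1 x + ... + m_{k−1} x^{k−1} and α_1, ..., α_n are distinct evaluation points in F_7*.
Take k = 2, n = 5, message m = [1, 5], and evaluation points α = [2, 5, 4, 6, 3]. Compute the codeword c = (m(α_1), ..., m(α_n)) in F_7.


c = [4, 5, 0, 3, 2]

Message polynomial: m(x) = 1 + 5·x (mod 7).
For each evaluation point α_i, compute m(α_i) mod 7:
  α_1 = 2: Horner steps 5 → 4, so m(2) = 4.
  α_2 = 5: Horner steps 5 → 5, so m(5) = 5.
  α_3 = 4: Horner steps 5 → 0, so m(4) = 0.
  α_4 = 6: Horner steps 5 → 3, so m(6) = 3.
  α_5 = 3: Horner steps 5 → 2, so m(3) = 2.
Codeword c = [4, 5, 0, 3, 2] ∈ F_7^5.


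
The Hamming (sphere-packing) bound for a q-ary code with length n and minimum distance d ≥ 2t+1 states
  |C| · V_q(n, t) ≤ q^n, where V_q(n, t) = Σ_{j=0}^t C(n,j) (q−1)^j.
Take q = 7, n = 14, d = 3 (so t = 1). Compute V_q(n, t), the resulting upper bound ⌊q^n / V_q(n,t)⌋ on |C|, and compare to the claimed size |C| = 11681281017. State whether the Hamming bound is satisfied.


V_q(n, t) = 85, q^n = 678223072849, Hamming bound = 7979094974, |C| = 11681281017 > bound (violated).

Step 1: Compute V_q(n, t) = Σ_{j=0}^1 C(n, j) (q−1)^j.
  j = 0: C(14,0)·(6)^0 = 1·1 = 1.
  j = 1: C(14,1)·(6)^1 = 14·6 = 84.
  V_q(n, t) = 1 + 84 = 85.
Step 2: q^n = 7^14 = 678223072849.
Step 3: Hamming bound ⌊q^n / V_q(n,t)⌋ = ⌊678223072849/85⌋ = 7979094974.
Step 4: Compare |C| = 11681281017 to 7979094974: violated.
The claimed |C| lies above the Hamming bound, so no 7-ary code of length 14 with d ≥ 3 can have 11681281017 codewords.


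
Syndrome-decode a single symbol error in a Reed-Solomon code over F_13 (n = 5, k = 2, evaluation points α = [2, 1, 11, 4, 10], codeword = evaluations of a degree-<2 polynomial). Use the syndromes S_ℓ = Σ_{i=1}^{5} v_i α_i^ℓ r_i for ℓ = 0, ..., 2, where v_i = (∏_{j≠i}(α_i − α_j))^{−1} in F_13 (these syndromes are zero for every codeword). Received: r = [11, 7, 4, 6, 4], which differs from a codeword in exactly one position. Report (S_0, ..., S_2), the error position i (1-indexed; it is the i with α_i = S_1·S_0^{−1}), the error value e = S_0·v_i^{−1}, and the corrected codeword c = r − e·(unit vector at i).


S = (8, 10, 6), error at position 3, error magnitude e = 9, c = [11, 7, 8, 6, 4].

Step 1: column multipliers v_i = (∏_{j≠i}(α_i − α_j))^{−1} mod 13.
  i = 1 (α = 2): (2−1)(2−11)(2−4)(2−10) = 1·(−9)·(−2)·(−8) = −144 ≡ 12, so v_1 = 12^{−1} = 12 (mod 13).
  i = 2 (α = 1): (1−2)(1−11)(1−4)(1−10) = (−1)·(−10)·(−3)·(−9) = 270 ≡ 10, so v_2 = 10^{−1} = 4 (mod 13).
  i = 3 (α = 11): (11−2)(11−1)(11−4)(11−10) = 9·10·7·1 = 630 ≡ 6, so v_3 = 6^{−1} = 11 (mod 13).
  i = 4 (α = 4): (4−2)(4−1)(4−11)(4−10) = 2·3·(−7)·(−6) = 252 ≡ 5, so v_4 = 5^{−1} = 8 (mod 13).
  i = 5 (α = 10): (10−2)(10−1)(10−11)(10−4) = 8·9·(−1)·6 = −432 ≡ 10, so v_5 = 10^{−1} = 4 (mod 13).
  v = [12, 4, 11, 8, 4].
Step 2: syndromes of r = [11, 7, 4, 6, 4] (all sums mod 13).
  S_0 = Σ v_i r_i = 12·11 + 4·7 + 11·4 + 8·6 + 4·4 = 268 ≡ 8.
  S_1 = Σ v_i α_i r_i = 12·2·11 + 4·1·7 + 11·11·4 + 8·4·6 + 4·10·4 = 1128 ≡ 10.
  α_i^2 mod 13 = [4, 1, 4, 3, 9].
  S_2 = Σ v_i α_i^2 r_i = 12·4·11 + 4·1·7 + 11·4·4 + 8·3·6 + 4·9·4 = 1020 ≡ 6.
  S = (8, 10, 6) ≠ 0, so r is not a codeword (an error is present).
Step 3: locate the error. For a single error e at position i, S_ℓ = v_i·e·α_i^ℓ, so α_err = S_1/S_0.
  S_0^{−1} = 8^{−1} = 5 (mod 13), so α_err = 10·5 = 50 ≡ 11 = α_3. Error position i = 3.
  Consistency check: S_2/S_1 = 6·4 = 24 ≡ 11 = α_err ✓ (single-error assumption holds).
Step 4: error magnitude e = S_0/v_3 = S_0·∏_{j≠3}(α_3 − α_j) = 8·6 = 48 ≡ 9 (mod 13).
Step 5: correct position 3: c_3 = r_3 − e = 4 − 9 ≡ 8 (mod 13). Hence c = [11, 7, 8, 6, 4].
  Check: interpolating c through the α_i gives m(x) = 3 + 4·x (degree < 2) with m(α_i) = c_i for every i, so c is indeed a codeword.


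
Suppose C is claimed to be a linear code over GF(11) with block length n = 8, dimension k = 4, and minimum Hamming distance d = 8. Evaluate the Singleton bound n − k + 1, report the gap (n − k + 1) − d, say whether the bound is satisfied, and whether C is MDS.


Singleton RHS = n − k + 1 = 5, slack = -3, bound violated (no such code; not MDS).

Singleton bound: d ≤ n − k + 1.
Here n = 8, k = 4, so n − k + 1 = 5.
Given d = 8, check d ≤ 5: NO.
Slack = (n − k + 1) − d = -3.
The slack is negative: d = 8 exceeds n − k + 1 = 5 by 3, so the Singleton bound is violated and no linear [8, 4, 8]_11 code can exist. In particular it is not MDS (MDS requires d = n − k + 1 exactly).
Description: the claimed parameters are [8, 4, 8]_11; such a code would be impossible (violates the Singleton bound).


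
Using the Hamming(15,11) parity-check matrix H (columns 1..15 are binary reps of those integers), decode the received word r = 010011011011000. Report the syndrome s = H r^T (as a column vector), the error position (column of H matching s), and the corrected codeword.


s = (0, 1, 1, 1)^T, error position = 7, corrected codeword c = 010011111011000

Compute s = H r^T mod 2 one row at a time:
  s_1 = 1 + 1 + 0 + 1 + 1 + 0 + 0 + 0 = 4 ≡ 0 (mod 2).
  s_2 = 0 + 1 + 1 + 0 + 1 + 0 + 0 + 0 = 3 ≡ 1 (mod 2).
  s_3 = 1 + 0 + 1 + 0 + 0 + 1 + 0 + 0 = 3 ≡ 1 (mod 2).
  s_4 = 0 + 0 + 1 + 0 + 1 + 1 + 0 + 0 = 3 ≡ 1 (mod 2).
s = (0, 1, 1, 1)^T — this equals column 7 of H (binary 0111), so error is at position 7.
Correct: flip bit 7 of r = 010011011011000 to get c = 010011111011000.


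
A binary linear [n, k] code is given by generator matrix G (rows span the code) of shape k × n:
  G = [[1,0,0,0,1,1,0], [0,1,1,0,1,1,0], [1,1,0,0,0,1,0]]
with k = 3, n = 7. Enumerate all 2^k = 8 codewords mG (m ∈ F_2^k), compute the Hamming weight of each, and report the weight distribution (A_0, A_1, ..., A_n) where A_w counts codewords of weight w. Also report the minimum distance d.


Weight distribution: A_0 = 1, A_2 = 2, A_3 = 4, A_4 = 1. Minimum distance d = 2.

Enumerate all 2^3 = 8 messages m ∈ F_2^3.
For each, compute codeword c = mG in F_2^7, then tally its weight.
  m = 000 → c = 0000000, weight = 0.
  m = 100 → c = 1000110, weight = 3.
  m = 010 → c = 0110110, weight = 4.
  m = 110 → c = 1110000, weight = 3.
  m = 001 → c = 1100010, weight = 3.
  m = 101 → c = 0100100, weight = 2.
  m = 011 → c = 1010100, weight = 3.
  m = 111 → c = 0010010, weight = 2.
Tally weights:
  weight 0: 1 codewords.
  weight 2: 2 codewords.
  weight 3: 4 codewords.
  weight 4: 1 codewords.
Minimum distance d = smallest w > 0 with A_w > 0 = 2.
Sanity: Σ A_w = 8 = 2^3 = 8 ✓.


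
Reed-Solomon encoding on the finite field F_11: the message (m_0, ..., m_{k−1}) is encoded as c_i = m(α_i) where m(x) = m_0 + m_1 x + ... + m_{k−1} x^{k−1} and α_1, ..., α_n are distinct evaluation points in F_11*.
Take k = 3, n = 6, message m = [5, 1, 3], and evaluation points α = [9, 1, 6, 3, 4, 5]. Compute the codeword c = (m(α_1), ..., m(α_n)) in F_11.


c = [4, 9, 9, 2, 2, 8]

Message polynomial: m(x) = 5 + 1·x + 3·x^2 (mod 11).
For each evaluation point α_i, compute m(α_i) mod 11:
  α_1 = 9: Horner steps 3 → 6 → 4, so m(9) = 4.
  α_2 = 1: Horner steps 3 → 4 → 9, so m(1) = 9.
  α_3 = 6: Horner steps 3 → 8 → 9, so m(6) = 9.
  α_4 = 3: Horner steps 3 → 10 → 2, so m(3) = 2.
  α_5 = 4: Horner steps 3 → 2 → 2, so m(4) = 2.
  α_6 = 5: Horner steps 3 → 5 → 8, so m(5) = 8.
Codeword c = [4, 9, 9, 2, 2, 8] ∈ F_11^6.


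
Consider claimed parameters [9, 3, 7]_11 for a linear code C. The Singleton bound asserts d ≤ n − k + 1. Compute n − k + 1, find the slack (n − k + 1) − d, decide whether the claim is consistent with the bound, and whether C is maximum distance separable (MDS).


Singleton RHS = n − k + 1 = 7, slack = 0, bound satisfied, MDS.

Singleton bound: d ≤ n − k + 1.
Here n = 9, k = 3, so n − k + 1 = 7.
Given d = 7, check d ≤ 7: YES.
Slack = (n − k + 1) − d = 0.
The code is MDS (slack = 0).
Description: the claimed parameters are [9, 3, 7]_11; such a code would be MDS (meets Singleton bound).


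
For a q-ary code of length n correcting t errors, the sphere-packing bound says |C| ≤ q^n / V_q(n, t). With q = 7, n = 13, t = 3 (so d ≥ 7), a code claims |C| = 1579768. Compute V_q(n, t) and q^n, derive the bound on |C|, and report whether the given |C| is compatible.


V_q(n, t) = 64663, q^n = 96889010407, Hamming bound = 1498368, |C| = 1579768 > bound (violated).

Step 1: Compute V_q(n, t) = Σ_{j=0}^3 C(n, j) (q−1)^j.
  j = 0: C(13,0)·(6)^0 = 1·1 = 1.
  j = 1: C(13,1)·(6)^1 = 13·6 = 78.
  j = 2: C(13,2)·(6)^2 = 78·36 = 2808.
  j = 3: C(13,3)·(6)^3 = 286·216 = 61776.
  V_q(n, t) = 1 + 78 + 2808 + 61776 = 64663.
Step 2: q^n = 7^13 = 96889010407.
Step 3: Hamming bound ⌊q^n / V_q(n,t)⌋ = ⌊96889010407/64663⌋ = 1498368.
Step 4: Compare |C| = 1579768 to 1498368: violated.
The claimed |C| lies above the Hamming bound, so no 7-ary code of length 13 with d ≥ 7 can have 1579768 codewords.


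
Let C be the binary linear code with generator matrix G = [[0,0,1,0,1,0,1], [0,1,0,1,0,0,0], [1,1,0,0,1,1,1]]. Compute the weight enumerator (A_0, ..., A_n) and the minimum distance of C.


Weight distribution: A_0 = 1, A_2 = 1, A_3 = 1, A_4 = 2, A_5 = 3. Minimum distance d = 2.

Enumerate all 2^3 = 8 messages m ∈ F_2^3.
For each, compute codeword c = mG in F_2^7, then tally its weight.
  m = 000 → c = 0000000, weight = 0.
  m = 100 → c = 0010101, weight = 3.
  m = 010 → c = 0101000, weight = 2.
  m = 110 → c = 0111101, weight = 5.
  m = 001 → c = 1100111, weight = 5.
  m = 101 → c = 1110010, weight = 4.
  m = 011 → c = 1001111, weight = 5.
  m = 111 → c = 1011010, weight = 4.
Tally weights:
  weight 0: 1 codewords.
  weight 2: 1 codewords.
  weight 3: 1 codewords.
  weight 4: 2 codewords.
  weight 5: 3 codewords.
Minimum distance d = smallest w > 0 with A_w > 0 = 2.
Sanity: Σ A_w = 8 = 2^3 = 8 ✓.


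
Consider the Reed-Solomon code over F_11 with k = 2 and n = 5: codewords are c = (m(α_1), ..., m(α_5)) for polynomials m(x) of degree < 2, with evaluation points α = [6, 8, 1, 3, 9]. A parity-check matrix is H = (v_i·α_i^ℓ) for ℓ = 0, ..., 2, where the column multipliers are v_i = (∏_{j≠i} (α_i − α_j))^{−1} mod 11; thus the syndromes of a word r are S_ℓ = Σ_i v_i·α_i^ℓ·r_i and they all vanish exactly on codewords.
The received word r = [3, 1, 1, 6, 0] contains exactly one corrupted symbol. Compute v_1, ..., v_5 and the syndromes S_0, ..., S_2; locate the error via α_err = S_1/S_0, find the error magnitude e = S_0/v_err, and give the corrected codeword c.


S = (7, 7, 7), error at position 3, error magnitude e = 4, c = [3, 1, 8, 6, 0].

Step 1: column multipliers v_i = (∏_{j≠i}(α_i − α_j))^{−1} mod 11.
  i = 1 (α = 6): (6−8)(6−1)(6−3)(6−9) = (−2)·5·3·(−3) = 90 ≡ 2, so v_1 = 2^{−1} = 6 (mod 11).
  i = 2 (α = 8): (8−6)(8−1)(8−3)(8−9) = 2·7·5·(−1) = −70 ≡ 7, so v_2 = 7^{−1} = 8 (mod 11).
  i = 3 (α = 1): (1−6)(1−8)(1−3)(1−9) = (−5)·(−7)·(−2)·(−8) = 560 ≡ 10, so v_3 = 10^{−1} = 10 (mod 11).
  i = 4 (α = 3): (3−6)(3−8)(3−1)(3−9) = (−3)·(−5)·2·(−6) = −180 ≡ 7, so v_4 = 7^{−1} = 8 (mod 11).
  i = 5 (α = 9): (9−6)(9−8)(9−1)(9−3) = 3·1·8·6 = 144 ≡ 1, so v_5 = 1^{−1} = 1 (mod 11).
  v = [6, 8, 10, 8, 1].
Step 2: syndromes of r = [3, 1, 1, 6, 0] (all sums mod 11).
  S_0 = Σ v_i r_i = 6·3 + 8·1 + 10·1 + 8·6 + 1·0 = 84 ≡ 7.
  S_1 = Σ v_i α_i r_i = 6·6·3 + 8·8·1 + 10·1·1 + 8·3·6 + 1·9·0 = 326 ≡ 7.
  α_i^2 mod 11 = [3, 9, 1, 9, 4].
  S_2 = Σ v_i α_i^2 r_i = 6·3·3 + 8·9·1 + 10·1·1 + 8·9·6 + 1·4·0 = 568 ≡ 7.
  S = (7, 7, 7) ≠ 0, so r is not a codeword (an error is present).
Step 3: locate the error. For a single error e at position i, S_ℓ = v_i·e·α_i^ℓ, so α_err = S_1/S_0.
  S_0^{−1} = 7^{−1} = 8 (mod 11), so α_err = 7·8 = 56 ≡ 1 = α_3. Error position i = 3.
  Consistency check: S_2/S_1 = 7·8 = 56 ≡ 1 = α_err ✓ (single-error assumption holds).
Step 4: error magnitude e = S_0/v_3 = S_0·∏_{j≠3}(α_3 − α_j) = 7·10 = 70 ≡ 4 (mod 11).
Step 5: correct position 3: c_3 = r_3 − e = 1 − 4 ≡ 8 (mod 11). Hence c = [3, 1, 8, 6, 0].
  Check: interpolating c through the α_i gives m(x) = 9 + 10·x (degree < 2) with m(α_i) = c_i for every i, so c is indeed a codeword.


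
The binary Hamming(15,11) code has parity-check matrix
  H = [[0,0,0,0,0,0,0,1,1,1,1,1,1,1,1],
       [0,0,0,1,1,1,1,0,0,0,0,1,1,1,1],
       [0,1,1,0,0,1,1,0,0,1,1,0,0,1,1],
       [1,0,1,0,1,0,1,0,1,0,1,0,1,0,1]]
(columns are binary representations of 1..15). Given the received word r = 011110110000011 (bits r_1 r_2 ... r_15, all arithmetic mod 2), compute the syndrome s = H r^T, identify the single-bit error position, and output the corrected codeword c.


s = (1, 1, 1, 0)^T, error position = 14, corrected codeword c = 011110110000001

Compute s = H r^T mod 2 one row at a time:
  s_1 = 1 + 0 + 0 + 0 + 0 + 0 + 1 + 1 = 3 ≡ 1 (mod 2).
  s_2 = 1 + 1 + 0 + 1 + 0 + 0 + 1 + 1 = 5 ≡ 1 (mod 2).
  s_3 = 1 + 1 + 0 + 1 + 0 + 0 + 1 + 1 = 5 ≡ 1 (mod 2).
  s_4 = 0 + 1 + 1 + 1 + 0 + 0 + 0 + 1 = 4 ≡ 0 (mod 2).
s = (1, 1, 1, 0)^T — this equals column 14 of H (binary 1110), so error is at position 14.
Correct: flip bit 14 of r = 011110110000011 to get c = 011110110000001.


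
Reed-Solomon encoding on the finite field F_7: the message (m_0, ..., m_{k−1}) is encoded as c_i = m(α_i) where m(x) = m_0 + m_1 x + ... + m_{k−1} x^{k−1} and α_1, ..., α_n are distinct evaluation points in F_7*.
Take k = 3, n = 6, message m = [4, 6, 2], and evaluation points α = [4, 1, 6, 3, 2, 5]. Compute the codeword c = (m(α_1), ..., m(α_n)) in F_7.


c = [4, 5, 0, 5, 3, 0]

Message polynomial: m(x) = 4 + 6·x + 2·x^2 (mod 7).
For each evaluation point α_i, compute m(α_i) mod 7:
  α_1 = 4: Horner steps 2 → 0 → 4, so m(4) = 4.
  α_2 = 1: Horner steps 2 → 1 → 5, so m(1) = 5.
  α_3 = 6: Horner steps 2 → 4 → 0, so m(6) = 0.
  α_4 = 3: Horner steps 2 → 5 → 5, so m(3) = 5.
  α_5 = 2: Horner steps 2 → 3 → 3, so m(2) = 3.
  α_6 = 5: Horner steps 2 → 2 → 0, so m(5) = 0.
Codeword c = [4, 5, 0, 5, 3, 0] ∈ F_7^6.


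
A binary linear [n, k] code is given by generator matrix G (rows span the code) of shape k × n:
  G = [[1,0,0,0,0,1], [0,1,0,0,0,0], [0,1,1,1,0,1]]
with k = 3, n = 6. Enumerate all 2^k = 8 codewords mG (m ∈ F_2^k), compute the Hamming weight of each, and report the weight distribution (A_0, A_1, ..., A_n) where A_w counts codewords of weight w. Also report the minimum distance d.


Weight distribution: A_0 = 1, A_1 = 1, A_2 = 1, A_3 = 3, A_4 = 2. Minimum distance d = 1.

Enumerate all 2^3 = 8 messages m ∈ F_2^3.
For each, compute codeword c = mG in F_2^6, then tally its weight.
  m = 000 → c = 000000, weight = 0.
  m = 100 → c = 100001, weight = 2.
  m = 010 → c = 010000, weight = 1.
  m = 110 → c = 110001, weight = 3.
  m = 001 → c = 011101, weight = 4.
  m = 101 → c = 111100, weight = 4.
  m = 011 → c = 001101, weight = 3.
  m = 111 → c = 101100, weight = 3.
Tally weights:
  weight 0: 1 codewords.
  weight 1: 1 codewords.
  weight 2: 1 codewords.
  weight 3: 3 codewords.
  weight 4: 2 codewords.
Minimum distance d = smallest w > 0 with A_w > 0 = 1.
Sanity: Σ A_w = 8 = 2^3 = 8 ✓.


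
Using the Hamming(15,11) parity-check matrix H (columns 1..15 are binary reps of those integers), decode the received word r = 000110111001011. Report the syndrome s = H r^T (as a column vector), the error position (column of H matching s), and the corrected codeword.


s = (1, 0, 1, 0)^T, error position = 10, corrected codeword c = 000110111101011

Compute s = H r^T mod 2 one row at a time:
  s_1 = 1 + 1 + 0 + 0 + 1 + 0 + 1 + 1 = 5 ≡ 1 (mod 2).
  s_2 = 1 + 1 + 0 + 1 + 1 + 0 + 1 + 1 = 6 ≡ 0 (mod 2).
  s_3 = 0 + 0 + 0 + 1 + 0 + 0 + 1 + 1 = 3 ≡ 1 (mod 2).
  s_4 = 0 + 0 + 1 + 1 + 1 + 0 + 0 + 1 = 4 ≡ 0 (mod 2).
s = (1, 0, 1, 0)^T — this equals column 10 of H (binary 1010), so error is at position 10.
Correct: flip bit 10 of r = 000110111001011 to get c = 000110111101011.


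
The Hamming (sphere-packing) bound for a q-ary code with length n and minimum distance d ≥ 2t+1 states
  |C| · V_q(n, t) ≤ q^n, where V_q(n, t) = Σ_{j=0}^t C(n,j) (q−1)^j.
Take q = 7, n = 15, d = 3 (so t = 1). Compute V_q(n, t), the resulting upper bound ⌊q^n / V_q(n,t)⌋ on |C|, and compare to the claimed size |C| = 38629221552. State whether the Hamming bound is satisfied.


V_q(n, t) = 91, q^n = 4747561509943, Hamming bound = 52171005603, |C| = 38629221552 ≤ bound (satisfied).

Step 1: Compute V_q(n, t) = Σ_{j=0}^1 C(n, j) (q−1)^j.
  j = 0: C(15,0)·(6)^0 = 1·1 = 1.
  j = 1: C(15,1)·(6)^1 = 15·6 = 90.
  V_q(n, t) = 1 + 90 = 91.
Step 2: q^n = 7^15 = 4747561509943.
Step 3: Hamming bound ⌊q^n / V_q(n,t)⌋ = ⌊4747561509943/91⌋ = 52171005603.
Step 4: Compare |C| = 38629221552 to 52171005603: satisfied.
The claimed |C| lies below the Hamming bound.


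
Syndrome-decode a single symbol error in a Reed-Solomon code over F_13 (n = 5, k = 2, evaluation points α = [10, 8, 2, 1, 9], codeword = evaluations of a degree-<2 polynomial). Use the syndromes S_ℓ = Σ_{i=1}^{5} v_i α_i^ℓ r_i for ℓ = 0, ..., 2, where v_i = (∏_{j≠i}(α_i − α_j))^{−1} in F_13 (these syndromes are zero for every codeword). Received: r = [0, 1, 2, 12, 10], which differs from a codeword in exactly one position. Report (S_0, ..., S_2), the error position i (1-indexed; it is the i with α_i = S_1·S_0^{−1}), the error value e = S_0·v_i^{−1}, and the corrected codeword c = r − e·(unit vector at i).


S = (12, 5, 1), error at position 2, error magnitude e = 7, c = [0, 7, 2, 12, 10].

Step 1: column multipliers v_i = (∏_{j≠i}(α_i − α_j))^{−1} mod 13.
  i = 1 (α = 10): (10−8)(10−2)(10−1)(10−9) = 2·8·9·1 = 144 ≡ 1, so v_1 = 1^{−1} = 1 (mod 13).
  i = 2 (α = 8): (8−10)(8−2)(8−1)(8−9) = (−2)·6·7·(−1) = 84 ≡ 6, so v_2 = 6^{−1} = 11 (mod 13).
  i = 3 (α = 2): (2−10)(2−8)(2−1)(2−9) = (−8)·(−6)·1·(−7) = −336 ≡ 2, so v_3 = 2^{−1} = 7 (mod 13).
  i = 4 (α = 1): (1−10)(1−8)(1−2)(1−9) = (−9)·(−7)·(−1)·(−8) = 504 ≡ 10, so v_4 = 10^{−1} = 4 (mod 13).
  i = 5 (α = 9): (9−10)(9−8)(9−2)(9−1) = (−1)·1·7·8 = −56 ≡ 9, so v_5 = 9^{−1} = 3 (mod 13).
  v = [1, 11, 7, 4, 3].
Step 2: syndromes of r = [0, 1, 2, 12, 10] (all sums mod 13).
  S_0 = Σ v_i r_i = 1·0 + 11·1 + 7·2 + 4·12 + 3·10 = 103 ≡ 12.
  S_1 = Σ v_i α_i r_i = 1·10·0 + 11·8·1 + 7·2·2 + 4·1·12 + 3·9·10 = 434 ≡ 5.
  α_i^2 mod 13 = [9, 12, 4, 1, 3].
  S_2 = Σ v_i α_i^2 r_i = 1·9·0 + 11·12·1 + 7·4·2 + 4·1·12 + 3·3·10 = 326 ≡ 1.
  S = (12, 5, 1) ≠ 0, so r is not a codeword (an error is present).
Step 3: locate the error. For a single error e at position i, S_ℓ = v_i·e·α_i^ℓ, so α_err = S_1/S_0.
  S_0^{−1} = 12^{−1} = 12 (mod 13), so α_err = 5·12 = 60 ≡ 8 = α_2. Error position i = 2.
  Consistency check: S_2/S_1 = 1·8 = 8 ≡ 8 = α_err ✓ (single-error assumption holds).
Step 4: error magnitude e = S_0/v_2 = S_0·∏_{j≠2}(α_2 − α_j) = 12·6 = 72 ≡ 7 (mod 13).
Step 5: correct position 2: c_2 = r_2 − e = 1 − 7 ≡ 7 (mod 13). Hence c = [0, 7, 2, 12, 10].
  Check: interpolating c through the α_i gives m(x) = 9 + 3·x (degree < 2) with m(α_i) = c_i for every i, so c is indeed a codeword.


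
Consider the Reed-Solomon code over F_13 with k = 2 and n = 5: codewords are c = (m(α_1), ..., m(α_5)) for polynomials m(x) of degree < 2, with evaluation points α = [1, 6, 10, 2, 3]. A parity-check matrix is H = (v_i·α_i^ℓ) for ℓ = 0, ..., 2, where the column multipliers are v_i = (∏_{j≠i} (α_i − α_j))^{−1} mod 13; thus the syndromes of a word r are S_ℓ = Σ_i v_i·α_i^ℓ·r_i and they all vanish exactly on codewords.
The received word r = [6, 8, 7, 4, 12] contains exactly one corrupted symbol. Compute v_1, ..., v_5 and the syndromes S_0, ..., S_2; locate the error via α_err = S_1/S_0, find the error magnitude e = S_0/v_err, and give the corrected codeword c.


S = (3, 6, 12), error at position 4, error magnitude e = 8, c = [6, 8, 7, 9, 12].

Step 1: column multipliers v_i = (∏_{j≠i}(α_i − α_j))^{−1} mod 13.
  i = 1 (α = 1): (1−6)(1−10)(1−2)(1−3) = (−5)·(−9)·(−1)·(−2) = 90 ≡ 12, so v_1 = 12^{−1} = 12 (mod 13).
  i = 2 (α = 6): (6−1)(6−10)(6−2)(6−3) = 5·(−4)·4·3 = −240 ≡ 7, so v_2 = 7^{−1} = 2 (mod 13).
  i = 3 (α = 10): (10−1)(10−6)(10−2)(10−3) = 9·4·8·7 = 2016 ≡ 1, so v_3 = 1^{−1} = 1 (mod 13).
  i = 4 (α = 2): (2−1)(2−6)(2−10)(2−3) = 1·(−4)·(−8)·(−1) = −32 ≡ 7, so v_4 = 7^{−1} = 2 (mod 13).
  i = 5 (α = 3): (3−1)(3−6)(3−10)(3−2) = 2·(−3)·(−7)·1 = 42 ≡ 3, so v_5 = 3^{−1} = 9 (mod 13).
  v = [12, 2, 1, 2, 9].
Step 2: syndromes of r = [6, 8, 7, 4, 12] (all sums mod 13).
  S_0 = Σ v_i r_i = 12·6 + 2·8 + 1·7 + 2·4 + 9·12 = 211 ≡ 3.
  S_1 = Σ v_i α_i r_i = 12·1·6 + 2·6·8 + 1·10·7 + 2·2·4 + 9·3·12 = 578 ≡ 6.
  α_i^2 mod 13 = [1, 10, 9, 4, 9].
  S_2 = Σ v_i α_i^2 r_i = 12·1·6 + 2·10·8 + 1·9·7 + 2·4·4 + 9·9·12 = 1299 ≡ 12.
  S = (3, 6, 12) ≠ 0, so r is not a codeword (an error is present).
Step 3: locate the error. For a single error e at position i, S_ℓ = v_i·e·α_i^ℓ, so α_err = S_1/S_0.
  S_0^{−1} = 3^{−1} = 9 (mod 13), so α_err = 6·9 = 54 ≡ 2 = α_4. Error position i = 4.
  Consistency check: S_2/S_1 = 12·11 = 132 ≡ 2 = α_err ✓ (single-error assumption holds).
Step 4: error magnitude e = S_0/v_4 = S_0·∏_{j≠4}(α_4 − α_j) = 3·7 = 21 ≡ 8 (mod 13).
Step 5: correct position 4: c_4 = r_4 − e = 4 − 8 ≡ 9 (mod 13). Hence c = [6, 8, 7, 9, 12].
  Check: interpolating c through the α_i gives m(x) = 3 + 3·x (degree < 2) with m(α_i) = c_i for every i, so c is indeed a codeword.


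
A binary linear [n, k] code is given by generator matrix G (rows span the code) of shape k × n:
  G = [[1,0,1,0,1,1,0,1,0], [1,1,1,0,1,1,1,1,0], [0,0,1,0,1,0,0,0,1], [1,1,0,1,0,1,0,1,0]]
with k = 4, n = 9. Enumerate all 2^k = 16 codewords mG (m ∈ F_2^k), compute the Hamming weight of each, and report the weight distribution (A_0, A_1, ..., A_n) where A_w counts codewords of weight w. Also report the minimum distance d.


Weight distribution: A_0 = 1, A_2 = 1, A_3 = 3, A_4 = 3, A_5 = 4, A_6 = 1, A_7 = 1, A_8 = 2. Minimum distance d = 2.

Enumerate all 2^4 = 16 messages m ∈ F_2^4.
For each, compute codeword c = mG in F_2^9, then tally its weight.
  m = 0000 → c = 000000000, weight = 0.
  m = 1000 → c = 101011010, weight = 5.
  m = 0100 → c = 111011110, weight = 7.
  m = 1100 → c = 010000100, weight = 2.
  m = 0010 → c = 001010001, weight = 3.
  m = 1010 → c = 100001011, weight = 4.
  m = 0110 → c = 110001111, weight = 6.
  m = 1110 → c = 011010101, weight = 5.
  m = 0001 → c = 110101010, weight = 5.
  m = 1001 → c = 011110000, weight = 4.
  m = 0101 → c = 001110100, weight = 4.
  m = 1101 → c = 100101110, weight = 5.
  m = 0011 → c = 111111011, weight = 8.
  m = 1011 → c = 010100001, weight = 3.
  m = 0111 → c = 000100101, weight = 3.
  m = 1111 → c = 101111111, weight = 8.
Tally weights:
  weight 0: 1 codewords.
  weight 2: 1 codewords.
  weight 3: 3 codewords.
  weight 4: 3 codewords.
  weight 5: 4 codewords.
  weight 6: 1 codewords.
  weight 7: 1 codewords.
  weight 8: 2 codewords.
Minimum distance d = smallest w > 0 with A_w > 0 = 2.
Sanity: Σ A_w = 16 = 2^4 = 16 ✓.


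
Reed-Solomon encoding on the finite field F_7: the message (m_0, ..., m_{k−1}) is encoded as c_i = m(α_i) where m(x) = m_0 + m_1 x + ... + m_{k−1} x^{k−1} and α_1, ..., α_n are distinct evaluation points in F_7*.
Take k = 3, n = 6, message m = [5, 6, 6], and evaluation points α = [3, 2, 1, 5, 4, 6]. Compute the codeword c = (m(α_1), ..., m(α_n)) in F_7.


c = [0, 6, 3, 3, 6, 5]

Message polynomial: m(x) = 5 + 6·x + 6·x^2 (mod 7).
For each evaluation point α_i, compute m(α_i) mod 7:
  α_1 = 3: Horner steps 6 → 3 → 0, so m(3) = 0.
  α_2 = 2: Horner steps 6 → 4 → 6, so m(2) = 6.
  α_3 = 1: Horner steps 6 → 5 → 3, so m(1) = 3.
  α_4 = 5: Horner steps 6 → 1 → 3, so m(5) = 3.
  α_5 = 4: Horner steps 6 → 2 → 6, so m(4) = 6.
  α_6 = 6: Horner steps 6 → 0 → 5, so m(6) = 5.
Codeword c = [0, 6, 3, 3, 6, 5] ∈ F_7^6.


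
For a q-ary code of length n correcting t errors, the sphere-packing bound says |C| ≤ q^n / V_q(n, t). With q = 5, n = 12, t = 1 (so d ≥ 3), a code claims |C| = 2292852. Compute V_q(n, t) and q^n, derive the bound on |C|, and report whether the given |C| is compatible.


V_q(n, t) = 49, q^n = 244140625, Hamming bound = 4982461, |C| = 2292852 ≤ bound (satisfied).

Step 1: Compute V_q(n, t) = Σ_{j=0}^1 C(n, j) (q−1)^j.
  j = 0: C(12,0)·(4)^0 = 1·1 = 1.
  j = 1: C(12,1)·(4)^1 = 12·4 = 48.
  V_q(n, t) = 1 + 48 = 49.
Step 2: q^n = 5^12 = 244140625.
Step 3: Hamming bound ⌊q^n / V_q(n,t)⌋ = ⌊244140625/49⌋ = 4982461.
Step 4: Compare |C| = 2292852 to 4982461: satisfied.
The claimed |C| lies below the Hamming bound.


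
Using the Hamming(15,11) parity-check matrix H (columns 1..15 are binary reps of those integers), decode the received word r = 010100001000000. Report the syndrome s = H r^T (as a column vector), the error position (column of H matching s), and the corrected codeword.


s = (1, 1, 1, 1)^T, error position = 15, corrected codeword c = 010100001000001

Compute s = H r^T mod 2 one row at a time:
  s_1 = 0 + 1 + 0 + 0 + 0 + 0 + 0 + 0 = 1 ≡ 1 (mod 2).
  s_2 = 1 + 0 + 0 + 0 + 0 + 0 + 0 + 0 = 1 ≡ 1 (mod 2).
  s_3 = 1 + 0 + 0 + 0 + 0 + 0 + 0 + 0 = 1 ≡ 1 (mod 2).
  s_4 = 0 + 0 + 0 + 0 + 1 + 0 + 0 + 0 = 1 ≡ 1 (mod 2).
s = (1, 1, 1, 1)^T — this equals column 15 of H (binary 1111), so error is at position 15.
Correct: flip bit 15 of r = 010100001000000 to get c = 010100001000001.


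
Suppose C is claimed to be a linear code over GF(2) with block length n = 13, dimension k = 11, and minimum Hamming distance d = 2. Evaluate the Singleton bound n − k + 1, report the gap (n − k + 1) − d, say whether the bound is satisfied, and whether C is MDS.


Singleton RHS = n − k + 1 = 3, slack = 1, bound satisfied, not MDS.

Singleton bound: d ≤ n − k + 1.
Here n = 13, k = 11, so n − k + 1 = 3.
Given d = 2, check d ≤ 3: YES.
Slack = (n − k + 1) − d = 1.
The code is NOT MDS (slack = 1 > 0).
Description: the claimed parameters are [13, 11, 2]_2; such a code would be non-MDS.


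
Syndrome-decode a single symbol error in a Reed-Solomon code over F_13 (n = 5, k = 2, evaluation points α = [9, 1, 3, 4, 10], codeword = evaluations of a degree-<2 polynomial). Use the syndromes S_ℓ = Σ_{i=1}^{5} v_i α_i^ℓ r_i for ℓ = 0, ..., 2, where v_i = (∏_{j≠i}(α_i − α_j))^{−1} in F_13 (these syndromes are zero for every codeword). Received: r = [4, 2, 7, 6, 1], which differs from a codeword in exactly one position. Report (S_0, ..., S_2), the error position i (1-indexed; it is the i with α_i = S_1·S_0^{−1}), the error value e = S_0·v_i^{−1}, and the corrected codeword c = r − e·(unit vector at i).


S = (9, 1, 3), error at position 3, error magnitude e = 11, c = [4, 2, 9, 6, 1].

Step 1: column multipliers v_i = (∏_{j≠i}(α_i − α_j))^{−1} mod 13.
  i = 1 (α = 9): (9−1)(9−3)(9−4)(9−10) = 8·6·5·(−1) = −240 ≡ 7, so v_1 = 7^{−1} = 2 (mod 13).
  i = 2 (α = 1): (1−9)(1−3)(1−4)(1−10) = (−8)·(−2)·(−3)·(−9) = 432 ≡ 3, so v_2 = 3^{−1} = 9 (mod 13).
  i = 3 (α = 3): (3−9)(3−1)(3−4)(3−10) = (−6)·2·(−1)·(−7) = −84 ≡ 7, so v_3 = 7^{−1} = 2 (mod 13).
  i = 4 (α = 4): (4−9)(4−1)(4−3)(4−10) = (−5)·3·1·(−6) = 90 ≡ 12, so v_4 = 12^{−1} = 12 (mod 13).
  i = 5 (α = 10): (10−9)(10−1)(10−3)(10−4) = 1·9·7·6 = 378 ≡ 1, so v_5 = 1^{−1} = 1 (mod 13).
  v = [2, 9, 2, 12, 1].
Step 2: syndromes of r = [4, 2, 7, 6, 1] (all sums mod 13).
  S_0 = Σ v_i r_i = 2·4 + 9·2 + 2·7 + 12·6 + 1·1 = 113 ≡ 9.
  S_1 = Σ v_i α_i r_i = 2·9·4 + 9·1·2 + 2·3·7 + 12·4·6 + 1·10·1 = 430 ≡ 1.
  α_i^2 mod 13 = [3, 1, 9, 3, 9].
  S_2 = Σ v_i α_i^2 r_i = 2·3·4 + 9·1·2 + 2·9·7 + 12·3·6 + 1·9·1 = 393 ≡ 3.
  S = (9, 1, 3) ≠ 0, so r is not a codeword (an error is present).
Step 3: locate the error. For a single error e at position i, S_ℓ = v_i·e·α_i^ℓ, so α_err = S_1/S_0.
  S_0^{−1} = 9^{−1} = 3 (mod 13), so α_err = 1·3 = 3 ≡ 3 = α_3. Error position i = 3.
  Consistency check: S_2/S_1 = 3·1 = 3 ≡ 3 = α_err ✓ (single-error assumption holds).
Step 4: error magnitude e = S_0/v_3 = S_0·∏_{j≠3}(α_3 − α_j) = 9·7 = 63 ≡ 11 (mod 13).
Step 5: correct position 3: c_3 = r_3 − e = 7 − 11 ≡ 9 (mod 13). Hence c = [4, 2, 9, 6, 1].
  Check: interpolating c through the α_i gives m(x) = 5 + 10·x (degree < 2) with m(α_i) = c_i for every i, so c is indeed a codeword.


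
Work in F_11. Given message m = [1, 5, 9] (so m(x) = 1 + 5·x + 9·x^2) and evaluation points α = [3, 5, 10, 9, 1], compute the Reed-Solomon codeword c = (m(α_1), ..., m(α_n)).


c = [9, 9, 5, 5, 4]

Message polynomial: m(x) = 1 + 5·x + 9·x^2 (mod 11).
For each evaluation point α_i, compute m(α_i) mod 11:
  α_1 = 3: Horner steps 9 → 10 → 9, so m(3) = 9.
  α_2 = 5: Horner steps 9 → 6 → 9, so m(5) = 9.
  α_3 = 10: Horner steps 9 → 7 → 5, so m(10) = 5.
  α_4 = 9: Horner steps 9 → 9 → 5, so m(9) = 5.
  α_5 = 1: Horner steps 9 → 3 → 4, so m(1) = 4.
Codeword c = [9, 9, 5, 5, 4] ∈ F_11^5.


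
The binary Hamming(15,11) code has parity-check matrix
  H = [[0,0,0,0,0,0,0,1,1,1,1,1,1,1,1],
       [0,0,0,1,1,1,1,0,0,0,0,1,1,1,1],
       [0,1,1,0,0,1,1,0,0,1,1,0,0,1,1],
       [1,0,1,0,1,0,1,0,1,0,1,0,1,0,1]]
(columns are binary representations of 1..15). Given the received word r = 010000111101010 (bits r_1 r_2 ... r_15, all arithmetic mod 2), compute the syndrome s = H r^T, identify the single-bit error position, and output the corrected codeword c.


s = (1, 1, 0, 0)^T, error position = 12, corrected codeword c = 010000111100010

Compute s = H r^T mod 2 one row at a time:
  s_1 = 1 + 1 + 1 + 0 + 1 + 0 + 1 + 0 = 5 ≡ 1 (mod 2).
  s_2 = 0 + 0 + 0 + 1 + 1 + 0 + 1 + 0 = 3 ≡ 1 (mod 2).
  s_3 = 1 + 0 + 0 + 1 + 1 + 0 + 1 + 0 = 4 ≡ 0 (mod 2).
  s_4 = 0 + 0 + 0 + 1 + 1 + 0 + 0 + 0 = 2 ≡ 0 (mod 2).
s = (1, 1, 0, 0)^T — this equals column 12 of H (binary 1100), so error is at position 12.
Correct: flip bit 12 of r = 010000111101010 to get c = 010000111100010.
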